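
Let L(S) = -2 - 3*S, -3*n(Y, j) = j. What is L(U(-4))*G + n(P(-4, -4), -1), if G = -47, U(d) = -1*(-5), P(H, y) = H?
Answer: 2398/3 ≈ 799.33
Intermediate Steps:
n(Y, j) = -j/3
U(d) = 5
L(U(-4))*G + n(P(-4, -4), -1) = (-2 - 3*5)*(-47) - ⅓*(-1) = (-2 - 15)*(-47) + ⅓ = -17*(-47) + ⅓ = 799 + ⅓ = 2398/3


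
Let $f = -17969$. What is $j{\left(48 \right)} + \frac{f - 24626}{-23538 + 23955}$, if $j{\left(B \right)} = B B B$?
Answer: $\frac{46074269}{417} \approx 1.1049 \cdot 10^{5}$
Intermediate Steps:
$j{\left(B \right)} = B^{3}$ ($j{\left(B \right)} = B^{2} B = B^{3}$)
$j{\left(48 \right)} + \frac{f - 24626}{-23538 + 23955} = 48^{3} + \frac{-17969 - 24626}{-23538 + 23955} = 110592 - \frac{42595}{417} = \frac{46074269}{417}$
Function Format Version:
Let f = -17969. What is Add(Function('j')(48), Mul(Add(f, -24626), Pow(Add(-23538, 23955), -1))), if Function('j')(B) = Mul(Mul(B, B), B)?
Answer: Rational(46074269, 417) ≈ 1.1049e+5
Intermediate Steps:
Function('j')(B) = Pow(B, 3) (Function('j')(B) = Mul(Pow(B, 2), B) = Pow(B, 3))
Add(Function('j')(48), Mul(Add(f, -24626), Pow(Add(-23538, 23955), -1))) = Add(Pow(48, 3), Mul(Add(-17969, -24626), Pow(Add(-23538, 23955), -1))) = Add(110592, Mul(-42595, Pow(417, -1))) = Add(110592, Mul(-42595, Rational(1, 417))) = Add(110592, Rational(-42595, 417)) = Rational(46074269, 417)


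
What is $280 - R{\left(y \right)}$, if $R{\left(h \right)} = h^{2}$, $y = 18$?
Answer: $-44$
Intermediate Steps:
$280 - R{\left(y \right)} = 280 - 18^{2} = 280 - 324 = -44$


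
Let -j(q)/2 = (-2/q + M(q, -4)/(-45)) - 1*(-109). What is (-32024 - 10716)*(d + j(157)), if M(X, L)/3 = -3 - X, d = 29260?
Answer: -584202204040/471 ≈ -1.2403e+9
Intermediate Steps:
M(X, L) = -9 - 3*X (M(X, L) = 3*(-3 - X) = -9 - 3*X)
j(q) = -1092/5 + 4/q - 2*q/15 (j(q) = -2*((-2/q + (-9 - 3*q)/(-45)) - 1*(-109)) = -2*((-2/q + (-9 - 3*q)*(-1/45)) + 109) = -2*((-2/q + (1/5 + q/15)) + 109) = -2*((1/5 - 2/q + q/15) + 109) = -2*(546/5 - 2/q + q/15) = -1092/5 + 4/q - 2*q/15)
(-32024 - 10716)*(d + j(157)) = (-32024 - 10716)*(29260 + (2/15)*(30 - 1*157*(1638 + 157))/157) = -42740*(29260 + (2/15)*(1/157)*(30 - 1*157*1795)) = -42740*(29260 + (2/15)*(1/157)*(30 - 281815)) = -42740*(29260 + (2/15)*(1/157)*(-281785)) = -42740*(29260 - 112714/471) = -42740*13668746/471 = -584202204040/471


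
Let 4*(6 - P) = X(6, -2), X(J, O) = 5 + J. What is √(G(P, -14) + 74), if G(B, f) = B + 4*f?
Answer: √85/2 ≈ 4.6098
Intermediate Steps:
P = 13/4 (P = 6 - (5 + 6)/4 = 6 - ¼*11 = 6 - 11/4 = 13/4 ≈ 3.2500)
√(G(P, -14) + 74) = √((13/4 + 4*(-14)) + 74) = √((13/4 - 56) + 74) = √(-211/4 + 74) = √(85/4) = √85/2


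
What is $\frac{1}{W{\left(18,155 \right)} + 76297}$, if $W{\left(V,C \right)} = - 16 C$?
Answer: $\frac{1}{73817} \approx 1.3547 \cdot 10^{-5}$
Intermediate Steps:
$\frac{1}{W{\left(18,155 \right)} + 76297} = \frac{1}{\left(-16\right) 155 + 76297} = \frac{1}{-2480 + 76297} = \frac{1}{73817}$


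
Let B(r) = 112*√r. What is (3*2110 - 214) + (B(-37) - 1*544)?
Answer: 5572 + 112*I*√37 ≈ 5572.0 + 681.27*I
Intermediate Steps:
(3*2110 - 214) + (B(-37) - 1*544) = (3*2110 - 214) + (112*√(-37) - 1*544) = (6330 - 214) + (112*(I*√37) - 544) = 6116 + (112*I*√37 - 544) = 6116 + (-544 + 112*I*√37) = 5572 + 112*I*√37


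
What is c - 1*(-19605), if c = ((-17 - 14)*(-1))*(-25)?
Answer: 18830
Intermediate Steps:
c = -775 (c = -31*(-1)*(-25) = 31*(-25) = -775)
c - 1*(-19605) = -775 - 1*(-19605) = -775 + 19605 = 18830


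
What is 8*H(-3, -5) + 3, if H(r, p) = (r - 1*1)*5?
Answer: -157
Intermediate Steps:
H(r, p) = -5 + 5*r (H(r, p) = (r - 1)*5 = (-1 + r)*5 = -5 + 5*r)
8*H(-3, -5) + 3 = 8*(-5 + 5*(-3)) + 3 = 8*(-5 - 15) + 3 = 8*(-20) + 3 = -160 + 3 = -157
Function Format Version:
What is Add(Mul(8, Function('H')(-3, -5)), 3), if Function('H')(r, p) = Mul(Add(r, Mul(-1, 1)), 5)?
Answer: -157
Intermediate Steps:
Function('H')(r, p) = Add(-5, Mul(5, r)) (Function('H')(r, p) = Mul(Add(r, -1), 5) = Mul(Add(-1, r), 5) = Add(-5, Mul(5, r)))
Add(Mul(8, Function('H')(-3, -5)), 3) = Add(Mul(8, Add(-5, Mul(5, -3))), 3) = Add(Mul(8, Add(-5, -15)), 3) = Add(Mul(8, -20), 3) = Add(-160, 3) = -157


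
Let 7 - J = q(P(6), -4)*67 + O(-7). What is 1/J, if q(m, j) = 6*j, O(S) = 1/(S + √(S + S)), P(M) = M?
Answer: 50876/82170393 - I*√14/164340786 ≈ 0.00061915 - 2.2768e-8*I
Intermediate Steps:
O(S) = 1/(S + √2*√S) (O(S) = 1/(S + √(2*S)) = 1/(S + √2*√S))
J = 1615 - 1/(-7 + I*√14) (J = 7 - ((6*(-4))*67 + 1/(-7 + √2*√(-7))) = 7 - (-24*67 + 1/(-7 + √2*(I*√7))) = 7 - (-1608 + 1/(-7 + I*√14)) = 7 + (1608 - 1/(-7 + I*√14)) = 1615 - 1/(-7 + I*√14) ≈ 1615.1 + 0.059391*I)
1/J = 1/(14536/9 + I*√14/63)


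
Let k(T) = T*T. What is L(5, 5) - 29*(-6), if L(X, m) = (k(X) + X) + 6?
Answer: 210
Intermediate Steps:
k(T) = T**2
L(X, m) = 6 + X + X**2 (L(X, m) = (X**2 + X) + 6 = (X + X**2) + 6 = 6 + X + X**2)
L(5, 5) - 29*(-6) = (6 + 5 + 5**2) - 29*(-6) = (6 + 5 + 25) + 174 = 36 + 174 = 210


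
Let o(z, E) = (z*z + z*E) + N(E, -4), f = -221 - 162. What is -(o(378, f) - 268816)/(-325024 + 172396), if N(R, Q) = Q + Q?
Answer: -45119/25438 ≈ -1.7737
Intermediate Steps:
N(R, Q) = 2*Q
f = -383
o(z, E) = -8 + z² + E*z (o(z, E) = (z*z + z*E) + 2*(-4) = (z² + E*z) - 8 = -8 + z² + E*z)
-(o(378, f) - 268816)/(-325024 + 172396) = -((-8 + 378² - 383*378) - 268816)/(-325024 + 172396) = -((-8 + 142884 - 144774) - 268816)/(-152628) = -(-1898 - 268816)*(-1)/152628 = -(-270714)*(-1)/152628 = -1*45119/25438 = -45119/25438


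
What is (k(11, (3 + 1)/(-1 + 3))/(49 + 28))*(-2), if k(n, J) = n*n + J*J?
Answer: -250/77 ≈ -3.2468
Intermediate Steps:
k(n, J) = J² + n² (k(n, J) = n² + J² = J² + n²)
(k(11, (3 + 1)/(-1 + 3))/(49 + 28))*(-2) = ((((3 + 1)/(-1 + 3))² + 11²)/(49 + 28))*(-2) = (((4/2)² + 121)/77)*(-2) = (((4*(½))² + 121)*(1/77))*(-2) = ((2² + 121)*(1/77))*(-2) = ((4 + 121)*(1/77))*(-2) = (125*(1/77))*(-2) = (125/77)*(-2) = -250/77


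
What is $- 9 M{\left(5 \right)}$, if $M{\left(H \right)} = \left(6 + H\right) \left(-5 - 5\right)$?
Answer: $990$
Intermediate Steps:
$M{\left(H \right)} = -60 - 10 H$ ($M{\left(H \right)} = \left(6 + H\right) \left(-10\right) = -60 - 10 H$)
$- 9 M{\left(5 \right)} = - 9 \left(-60 - 50\right) = \left(-9\right) \left(-110\right) = 990$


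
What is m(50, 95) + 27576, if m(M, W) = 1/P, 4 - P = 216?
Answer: 5846111/212 ≈ 27576.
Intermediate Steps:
P = -212 (P = 4 - 1*216 = 4 - 216 = -212)
m(M, W) = -1/212 (m(M, W) = 1/(-212) = -1/212)
m(50, 95) + 27576 = -1/212 + 27576 = 5846111/212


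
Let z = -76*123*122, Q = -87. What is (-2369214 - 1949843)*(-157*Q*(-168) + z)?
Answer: 14836686396576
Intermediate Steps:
z = -1140456 (z = -9348*122 = -1140456)
(-2369214 - 1949843)*(-157*Q*(-168) + z) = (-2369214 - 1949843)*(-157*(-87)*(-168) - 1140456) = -4319057*(13659*(-168) - 1140456) = -4319057*(-2294712 - 1140456) = -4319057*(-3435168) = 14836686396576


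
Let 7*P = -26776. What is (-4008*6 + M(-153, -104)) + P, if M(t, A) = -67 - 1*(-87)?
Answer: -194972/7 ≈ -27853.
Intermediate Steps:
P = -26776/7 (P = (1/7)*(-26776) = -26776/7 ≈ -3825.1)
M(t, A) = 20 (M(t, A) = -67 + 87 = 20)
(-4008*6 + M(-153, -104)) + P = (-4008*6 + 20) - 26776/7 = (-24048 + 20) - 26776/7 = -24028 - 26776/7 = -194972/7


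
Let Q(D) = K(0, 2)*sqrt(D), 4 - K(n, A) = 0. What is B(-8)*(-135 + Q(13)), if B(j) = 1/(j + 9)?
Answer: -135 + 4*sqrt(13) ≈ -120.58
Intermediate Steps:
K(n, A) = 4 (K(n, A) = 4 - 1*0 = 4 + 0 = 4)
Q(D) = 4*sqrt(D)
B(j) = 1/(9 + j)
B(-8)*(-135 + Q(13)) = (-135 + 4*sqrt(13))/(9 - 8) = (-135 + 4*sqrt(13))/1 = 1*(-135 + 4*sqrt(13)) = -135 + 4*sqrt(13)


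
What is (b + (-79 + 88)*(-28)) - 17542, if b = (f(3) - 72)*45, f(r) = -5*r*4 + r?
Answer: -23599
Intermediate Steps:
f(r) = -19*r (f(r) = -20*r + r = -19*r)
b = -5805 (b = (-19*3 - 72)*45 = (-57 - 72)*45 = -129*45 = -5805)
(b + (-79 + 88)*(-28)) - 17542 = (-5805 + (-79 + 88)*(-28)) - 17542 = (-5805 + 9*(-28)) - 17542 = (-5805 - 252) - 17542 = -6057 - 17542 = -23599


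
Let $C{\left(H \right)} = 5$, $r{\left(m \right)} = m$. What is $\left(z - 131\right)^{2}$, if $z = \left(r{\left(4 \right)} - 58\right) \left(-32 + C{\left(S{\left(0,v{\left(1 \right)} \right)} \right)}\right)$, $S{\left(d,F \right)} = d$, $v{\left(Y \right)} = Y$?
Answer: $1760929$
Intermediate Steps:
$z = 1458$ ($z = \left(4 - 58\right) \left(-32 + 5\right) = \left(-54\right) \left(-27\right) = 1458$)
$\left(z - 131\right)^{2} = \left(1458 - 131\right)^{2} = 1327^{2} = 1760929$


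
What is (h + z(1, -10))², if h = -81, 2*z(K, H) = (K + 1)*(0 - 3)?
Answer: 7056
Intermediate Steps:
z(K, H) = -3/2 - 3*K/2 (z(K, H) = ((K + 1)*(0 - 3))/2 = ((1 + K)*(-3))/2 = (-3 - 3*K)/2 = -3/2 - 3*K/2)
(h + z(1, -10))² = (-81 + (-3/2 - 3/2*1))² = (-81 + (-3/2 - 3/2))² = (-81 - 3)² = (-84)² = 7056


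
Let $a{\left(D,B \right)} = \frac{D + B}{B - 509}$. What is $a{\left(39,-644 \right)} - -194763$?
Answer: $\frac{224562344}{1153} \approx 1.9476 \cdot 10^{5}$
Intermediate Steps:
$a{\left(D,B \right)} = \frac{B + D}{-509 + B}$
$a{\left(39,-644 \right)} - -194763 = \frac{-644 + 39}{-509 - 644} - -194763 = \frac{1}{-1153} \left(-605\right) + 194763 = \left(- \frac{1}{1153}\right) \left(-605\right) + 194763 = \frac{605}{1153} + 194763 = \frac{224562344}{1153}$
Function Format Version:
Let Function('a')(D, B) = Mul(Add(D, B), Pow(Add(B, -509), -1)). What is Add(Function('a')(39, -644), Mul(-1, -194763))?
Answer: Rational(224562344, 1153) ≈ 1.9476e+5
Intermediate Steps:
Function('a')(D, B) = Mul(Pow(Add(-509, B), -1), Add(B, D)) (Function('a')(D, B) = Mul(Add(B, D), Pow(Add(-509, B), -1)) = Mul(Pow(Add(-509, B), -1), Add(B, D)))
Add(Function('a')(39, -644), Mul(-1, -194763)) = Add(Mul(Pow(Add(-509, -644), -1), Add(-644, 39)), Mul(-1, -194763)) = Add(Mul(Pow(-1153, -1), -605), 194763) = Add(Mul(Rational(-1, 1153), -605), 194763) = Add(Rational(605, 1153), 194763) = Rational(224562344, 1153)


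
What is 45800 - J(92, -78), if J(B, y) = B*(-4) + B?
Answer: 46076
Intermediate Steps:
J(B, y) = -3*B (J(B, y) = -4*B + B = -3*B)
45800 - J(92, -78) = 45800 - (-3)*92 = 45800 - 1*(-276) = 45800 + 276 = 46076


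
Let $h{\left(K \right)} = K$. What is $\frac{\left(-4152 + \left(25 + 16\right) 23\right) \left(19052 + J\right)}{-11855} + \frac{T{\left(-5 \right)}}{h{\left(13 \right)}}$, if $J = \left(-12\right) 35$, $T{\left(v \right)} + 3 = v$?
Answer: $\frac{777176304}{154115} \approx 5042.8$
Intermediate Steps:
$T{\left(v \right)} = -3 + v$
$J = -420$
$\frac{\left(-4152 + \left(25 + 16\right) 23\right) \left(19052 + J\right)}{-11855} + \frac{T{\left(-5 \right)}}{h{\left(13 \right)}} = \frac{\left(-4152 + \left(25 + 16\right) 23\right) \left(19052 - 420\right)}{-11855} + \frac{-3 - 5}{13} = \left(-4152 + 41 \cdot 23\right) 18632 \left(- \frac{1}{11855}\right) - \frac{8}{13} = \left(-4152 + 943\right) 18632 \left(- \frac{1}{11855}\right) - \frac{8}{13} = \left(-3209\right) 18632 \left(- \frac{1}{11855}\right) - \frac{8}{13} = \left(-59790088\right) \left(- \frac{1}{11855}\right) - \frac{8}{13} = \frac{59790088}{11855} - \frac{8}{13} = \frac{777176304}{154115}$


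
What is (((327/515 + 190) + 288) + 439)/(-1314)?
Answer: -236291/338355 ≈ -0.69835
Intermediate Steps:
(((327/515 + 190) + 288) + 439)/(-1314) = (((327*(1/515) + 190) + 288) + 439)*(-1/1314) = (((327/515 + 190) + 288) + 439)*(-1/1314) = ((98177/515 + 288) + 439)*(-1/1314) = (246497/515 + 439)*(-1/1314) = (472582/515)*(-1/1314) = -236291/338355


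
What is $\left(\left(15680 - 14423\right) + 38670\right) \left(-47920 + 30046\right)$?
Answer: $-713655198$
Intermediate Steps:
$\left(\left(15680 - 14423\right) + 38670\right) \left(-47920 + 30046\right) = \left(1257 + 38670\right) \left(-17874\right) = 39927 \left(-17874\right) = -713655198$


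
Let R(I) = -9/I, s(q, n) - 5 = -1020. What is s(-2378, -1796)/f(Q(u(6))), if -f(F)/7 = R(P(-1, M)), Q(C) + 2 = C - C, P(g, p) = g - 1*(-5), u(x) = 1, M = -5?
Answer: -580/9 ≈ -64.444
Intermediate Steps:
s(q, n) = -1015 (s(q, n) = 5 - 1020 = -1015)
P(g, p) = 5 + g (P(g, p) = g + 5 = 5 + g)
Q(C) = -2 (Q(C) = -2 + (C - C) = -2 + 0 = -2)
f(F) = 63/4 (f(F) = -(-63)/(5 - 1) = -(-63)/4 = -7*(-9/4) = 63/4)
s(-2378, -1796)/f(Q(u(6))) = -1015/63/4 = -1015*4/63 = -580/9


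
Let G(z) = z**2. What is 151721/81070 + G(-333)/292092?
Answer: 8884376927/3946649740 ≈ 2.2511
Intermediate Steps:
151721/81070 + G(-333)/292092 = 151721/81070 + (-333)**2/292092 = 151721*(1/81070) + 110889*(1/292092) = 151721/81070 + 36963/97364 = 8884376927/3946649740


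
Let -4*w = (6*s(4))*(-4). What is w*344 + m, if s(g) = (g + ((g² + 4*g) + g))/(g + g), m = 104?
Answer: 10424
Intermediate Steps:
s(g) = (g² + 6*g)/(2*g) (s(g) = (g + (g² + 5*g))/((2*g)) = (g² + 6*g)*(1/(2*g)) = (g² + 6*g)/(2*g))
w = 30 (w = -6*(3 + (½)*4)*(-4)/4 = -6*(3 + 2)*(-4)/4 = -6*5*(-4)/4 = -15*(-4)/2 = -¼*(-120) = 30)
w*344 + m = 30*344 + 104 = 10320 + 104 = 10424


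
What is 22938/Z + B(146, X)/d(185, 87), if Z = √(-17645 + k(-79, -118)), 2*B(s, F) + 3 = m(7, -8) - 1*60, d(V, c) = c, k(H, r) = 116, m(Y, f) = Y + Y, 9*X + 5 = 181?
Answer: -49/174 - 7646*I*√17529/5843 ≈ -0.28161 - 173.25*I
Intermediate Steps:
X = 176/9 (X = -5/9 + (⅑)*181 = -5/9 + 181/9 = 176/9 ≈ 19.556)
m(Y, f) = 2*Y
B(s, F) = -49/2 (B(s, F) = -3/2 + (2*7 - 1*60)/2 = -3/2 + (14 - 60)/2 = -3/2 + (½)*(-46) = -3/2 - 23 = -49/2)
Z = I*√17529 (Z = √(-17645 + 116) = √(-17529) = I*√17529 ≈ 132.4*I)
22938/Z + B(146, X)/d(185, 87) = 22938/((I*√17529)) - 49/2/87 = 22938*(-I*√17529/17529) - 49/2*1/87 = -7646*I*√17529/5843 - 49/174 = -49/174 - 7646*I*√17529/5843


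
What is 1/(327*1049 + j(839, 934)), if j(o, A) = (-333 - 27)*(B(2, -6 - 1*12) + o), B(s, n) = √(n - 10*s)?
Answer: 719/29553177 + 40*I*√38/187170121 ≈ 2.4329e-5 + 1.3174e-6*I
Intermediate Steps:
j(o, A) = -360*o - 360*I*√38 (j(o, A) = (-333 - 27)*(√((-6 - 1*12) - 10*2) + o) = -360*(√((-6 - 12) - 20) + o) = -360*(√(-18 - 20) + o) = -360*(√(-38) + o) = -360*(I*√38 + o) = -360*(o + I*√38) = -360*o - 360*I*√38)
1/(327*1049 + j(839, 934)) = 1/(327*1049 + (-360*839 - 360*I*√38)) = 1/(343023 + (-302040 - 360*I*√38)) = 1/(40983 - 360*I*√38)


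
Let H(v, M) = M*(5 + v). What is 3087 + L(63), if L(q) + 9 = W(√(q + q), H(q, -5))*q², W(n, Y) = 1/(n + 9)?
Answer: 11421/5 + 1323*√14/5 ≈ 3274.2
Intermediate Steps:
W(n, Y) = 1/(9 + n)
L(q) = -9 + q²/(9 + √2*√q) (L(q) = -9 + q²/(9 + √(q + q)) = -9 + q²/(9 + √(2*q)) = -9 + q²/(9 + √2*√q))
3087 + L(63) = 3087 + (-9 + 63²/(9 + √2*√63)) = 3087 + (-9 + 3969/(9 + √2*(3*√7))) = 3087 + (-9 + 3969/(9 + 3*√14)) = 3078 + 3969/(9 + 3*√14)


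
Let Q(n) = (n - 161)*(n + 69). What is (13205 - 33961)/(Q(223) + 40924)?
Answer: -5189/14757 ≈ -0.35163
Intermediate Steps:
Q(n) = (-161 + n)*(69 + n)
(13205 - 33961)/(Q(223) + 40924) = (13205 - 33961)/((-11109 + 223² - 92*223) + 40924) = -20756/((-11109 + 49729 - 20516) + 40924) = -20756/(18104 + 40924) = -20756/59028 = -20756*1/59028 = -5189/14757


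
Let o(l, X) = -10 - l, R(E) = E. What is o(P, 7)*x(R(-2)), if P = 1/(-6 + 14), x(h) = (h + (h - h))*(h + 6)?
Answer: 81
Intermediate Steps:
x(h) = h*(6 + h) (x(h) = (h + 0)*(6 + h) = h*(6 + h))
P = ⅛ (P = 1/8 = ⅛ ≈ 0.12500)
o(P, 7)*x(R(-2)) = (-10 - 1*⅛)*(-2*(6 - 2)) = (-10 - ⅛)*(-2*4) = -81/8*(-8) = 81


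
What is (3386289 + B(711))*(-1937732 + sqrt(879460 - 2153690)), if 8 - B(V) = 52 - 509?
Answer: -6562621601928 + 3386754*I*sqrt(1274230) ≈ -6.5626e+12 + 3.823e+9*I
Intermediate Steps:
B(V) = 465 (B(V) = 8 - (52 - 509) = 8 - 1*(-457) = 8 + 457 = 465)
(3386289 + B(711))*(-1937732 + sqrt(879460 - 2153690)) = (3386289 + 465)*(-1937732 + sqrt(879460 - 2153690)) = 3386754*(-1937732 + sqrt(-1274230)) = 3386754*(-1937732 + I*sqrt(1274230)) = -6562621601928 + 3386754*I*sqrt(1274230)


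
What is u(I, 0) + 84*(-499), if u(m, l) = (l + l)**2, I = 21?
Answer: -41916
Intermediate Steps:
u(m, l) = 4*l**2 (u(m, l) = (2*l)**2 = 4*l**2)
u(I, 0) + 84*(-499) = 4*0**2 + 84*(-499) = 4*0 - 41916 = 0 - 41916 = -41916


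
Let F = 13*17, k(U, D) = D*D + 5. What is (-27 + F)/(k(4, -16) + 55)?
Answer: 97/158 ≈ 0.61392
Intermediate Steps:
k(U, D) = 5 + D² (k(U, D) = D² + 5 = 5 + D²)
F = 221
(-27 + F)/(k(4, -16) + 55) = (-27 + 221)/((5 + (-16)²) + 55) = 194/((5 + 256) + 55) = 194/(261 + 55) = 194/316 = 194*(1/316) = 97/158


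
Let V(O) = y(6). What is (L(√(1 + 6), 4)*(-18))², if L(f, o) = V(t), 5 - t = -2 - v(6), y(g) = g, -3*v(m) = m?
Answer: 11664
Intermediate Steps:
v(m) = -m/3
t = 5 (t = 5 - (-2 - (-1)*6/3) = 5 - (-2 - 1*(-2)) = 5 - (-2 + 2) = 5 - 1*0 = 5 + 0 = 5)
V(O) = 6
L(f, o) = 6
(L(√(1 + 6), 4)*(-18))² = (6*(-18))² = (-108)² = 11664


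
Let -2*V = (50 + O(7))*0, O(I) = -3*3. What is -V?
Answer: 0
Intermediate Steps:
O(I) = -9
V = 0 (V = -(50 - 9)*0/2 = -41*0/2 = -½*0 = 0)
-V = -1*0 = 0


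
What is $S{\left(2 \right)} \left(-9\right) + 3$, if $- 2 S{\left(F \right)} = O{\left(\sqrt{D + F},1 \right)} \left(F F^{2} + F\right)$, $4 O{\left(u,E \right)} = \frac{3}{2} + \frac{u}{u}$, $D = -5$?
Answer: $\frac{249}{8} \approx 31.125$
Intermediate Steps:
$O{\left(u,E \right)} = \frac{5}{8}$ ($O{\left(u,E \right)} = \frac{\frac{3}{2} + \frac{u}{u}}{4} = \frac{3 \cdot \frac{1}{2} + 1}{4} = \frac{\frac{3}{2} + 1}{4} = \frac{1}{4} \cdot \frac{5}{2} = \frac{5}{8}$)
$S{\left(F \right)} = - \frac{5 F}{16} - \frac{5 F^{3}}{16}$ ($S{\left(F \right)} = - \frac{\frac{5}{8} \left(F F^{2} + F\right)}{2} = - \frac{\frac{5}{8} \left(F^{3} + F\right)}{2} = - \frac{\frac{5}{8} \left(F + F^{3}\right)}{2} = - \frac{\frac{5 F}{8} + \frac{5 F^{3}}{8}}{2} = - \frac{5 F}{16} - \frac{5 F^{3}}{16}$)
$S{\left(2 \right)} \left(-9\right) + 3 = \left(- \frac{5}{16}\right) 2 \left(1 + 2^{2}\right) \left(-9\right) + 3 = \left(- \frac{5}{16}\right) 2 \left(1 + 4\right) \left(-9\right) + 3 = \left(- \frac{5}{16}\right) 2 \cdot 5 \left(-9\right) + 3 = \left(- \frac{25}{8}\right) \left(-9\right) + 3 = \frac{225}{8} + 3 = \frac{249}{8}$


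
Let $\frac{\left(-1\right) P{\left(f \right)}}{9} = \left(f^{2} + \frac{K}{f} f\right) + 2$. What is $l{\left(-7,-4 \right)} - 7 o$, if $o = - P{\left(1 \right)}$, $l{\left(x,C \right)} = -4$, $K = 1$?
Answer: $-256$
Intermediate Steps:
$P{\left(f \right)} = -27 - 9 f^{2}$ ($P{\left(f \right)} = - 9 \left(\left(f^{2} + 1 \frac{1}{f} f\right) + 2\right) = - 9 \left(\left(f^{2} + \frac{f}{f}\right) + 2\right) = - 9 \left(\left(f^{2} + 1\right) + 2\right) = - 9 \left(\left(1 + f^{2}\right) + 2\right) = - 9 \left(3 + f^{2}\right) = -27 - 9 f^{2}$)
$o = 36$ ($o = - (-27 - 9 \cdot 1^{2}) = - (-27 - 9) = \left(-1\right) \left(-36\right) = 36$)
$l{\left(-7,-4 \right)} - 7 o = -4 - 252 = -256$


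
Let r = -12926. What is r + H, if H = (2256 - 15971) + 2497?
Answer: -24144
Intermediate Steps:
H = -11218 (H = -13715 + 2497 = -11218)
r + H = -12926 - 11218 = -24144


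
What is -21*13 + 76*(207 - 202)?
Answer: 107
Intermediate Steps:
-21*13 + 76*(207 - 202) = -273 + 76*5 = -273 + 380 = 107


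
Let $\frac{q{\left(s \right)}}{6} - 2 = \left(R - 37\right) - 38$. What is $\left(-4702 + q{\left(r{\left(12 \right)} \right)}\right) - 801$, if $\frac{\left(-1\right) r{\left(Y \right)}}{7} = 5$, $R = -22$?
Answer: $-6073$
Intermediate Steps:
$r{\left(Y \right)} = -35$ ($r{\left(Y \right)} = \left(-7\right) 5 = -35$)
$q{\left(s \right)} = -570$ ($q{\left(s \right)} = 12 + 6 \left(\left(-22 - 37\right) - 38\right) = 12 + 6 \left(-59 - 38\right) = 12 + 6 \left(-97\right) = 12 - 582 = -570$)
$\left(-4702 + q{\left(r{\left(12 \right)} \right)}\right) - 801 = \left(-4702 - 570\right) - 801 = -5272 - 801 = -6073$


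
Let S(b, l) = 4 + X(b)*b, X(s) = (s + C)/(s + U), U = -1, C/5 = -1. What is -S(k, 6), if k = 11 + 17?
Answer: -752/27 ≈ -27.852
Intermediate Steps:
C = -5 (C = 5*(-1) = -5)
X(s) = (-5 + s)/(-1 + s) (X(s) = (s - 5)/(s - 1) = (-5 + s)/(-1 + s))
k = 28
S(b, l) = 4 + b*(-5 + b)/(-1 + b) (S(b, l) = 4 + ((-5 + b)/(-1 + b))*b = 4 + b*(-5 + b)/(-1 + b))
-S(k, 6) = -(-4 + 28**2 - 1*28)/(-1 + 28) = -(-4 + 784 - 28)/27 = -752/27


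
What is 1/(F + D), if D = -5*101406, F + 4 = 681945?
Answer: 1/174911 ≈ 5.7172e-6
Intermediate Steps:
F = 681941 (F = -4 + 681945 = 681941)
D = -507030
1/(F + D) = 1/(681941 - 507030) = 1/174911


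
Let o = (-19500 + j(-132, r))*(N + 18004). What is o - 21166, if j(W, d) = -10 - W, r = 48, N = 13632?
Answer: -613063574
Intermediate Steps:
o = -613042408 (o = (-19500 + (-10 - 1*(-132)))*(13632 + 18004) = (-19500 + (-10 + 132))*31636 = (-19500 + 122)*31636 = -19378*31636 = -613042408)
o - 21166 = -613042408 - 21166 = -613063574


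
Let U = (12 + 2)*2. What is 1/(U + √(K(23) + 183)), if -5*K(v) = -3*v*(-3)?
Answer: 35/803 - √885/1606 ≈ 0.025063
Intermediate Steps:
U = 28 (U = 14*2 = 28)
K(v) = -9*v/5 (K(v) = -(-3*v)*(-3)/5 = -9*v/5)
1/(U + √(K(23) + 183)) = 1/(28 + √(-9/5*23 + 183)) = 1/(28 + √(-207/5 + 183)) = 1/(28 + √(708/5)) = 1/(28 + 2*√885/5)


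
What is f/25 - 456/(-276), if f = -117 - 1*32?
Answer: -2477/575 ≈ -4.3078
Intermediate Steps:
f = -149 (f = -117 - 32 = -149)
f/25 - 456/(-276) = -149/25 - 456/(-276) = -149*1/25 - 456*(-1/276) = -149/25 + 38/23 = -2477/575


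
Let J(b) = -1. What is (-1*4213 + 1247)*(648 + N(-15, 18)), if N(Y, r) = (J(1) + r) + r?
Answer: -2025778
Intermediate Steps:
N(Y, r) = -1 + 2*r (N(Y, r) = (-1 + r) + r = -1 + 2*r)
(-1*4213 + 1247)*(648 + N(-15, 18)) = (-1*4213 + 1247)*(648 + (-1 + 2*18)) = (-4213 + 1247)*(648 + (-1 + 36)) = -2966*(648 + 35) = -2966*683 = -2025778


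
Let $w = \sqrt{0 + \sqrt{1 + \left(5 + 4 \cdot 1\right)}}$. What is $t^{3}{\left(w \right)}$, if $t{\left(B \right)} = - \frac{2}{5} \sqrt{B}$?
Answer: $- \frac{8 \cdot 10^{\frac{3}{8}}}{125} \approx -0.15177$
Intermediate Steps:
$w = \sqrt[4]{10}$ ($w = \sqrt{0 + \sqrt{1 + \left(5 + 4\right)}} = \sqrt{0 + \sqrt{1 + 9}} = \sqrt{0 + \sqrt{10}} = \sqrt{\sqrt{10}} = \sqrt[4]{10} \approx 1.7783$)
$t{\left(B \right)} = - \frac{2 \sqrt{B}}{5}$ ($t{\left(B \right)} = \left(-2\right) \frac{1}{5} \sqrt{B} = - \frac{2 \sqrt{B}}{5}$)
$t^{3}{\left(w \right)} = \left(- \frac{2 \sqrt{\sqrt[4]{10}}}{5}\right)^{3} = \left(- \frac{2 \sqrt[8]{10}}{5}\right)^{3} = - \frac{8 \cdot 10^{\frac{3}{8}}}{125}$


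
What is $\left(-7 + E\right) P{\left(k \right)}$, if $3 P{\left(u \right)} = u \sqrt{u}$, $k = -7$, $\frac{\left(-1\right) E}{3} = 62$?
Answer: $\frac{1351 i \sqrt{7}}{3} \approx 1191.5 i$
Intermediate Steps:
$E = -186$ ($E = \left(-3\right) 62 = -186$)
$P{\left(u \right)} = \frac{u^{\frac{3}{2}}}{3}$ ($P{\left(u \right)} = \frac{u \sqrt{u}}{3} = \frac{u^{\frac{3}{2}}}{3}$)
$\left(-7 + E\right) P{\left(k \right)} = \left(-7 - 186\right) \frac{\left(-7\right)^{\frac{3}{2}}}{3} = - 193 \frac{\left(-7\right) i \sqrt{7}}{3} = - 193 \left(- \frac{7 i \sqrt{7}}{3}\right) = \frac{1351 i \sqrt{7}}{3}$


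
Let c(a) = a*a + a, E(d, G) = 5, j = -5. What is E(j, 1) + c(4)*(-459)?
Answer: -9175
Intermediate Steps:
c(a) = a + a² (c(a) = a² + a = a + a²)
E(j, 1) + c(4)*(-459) = 5 + (4*(1 + 4))*(-459) = 5 + (4*5)*(-459) = 5 + 20*(-459) = 5 - 9180 = -9175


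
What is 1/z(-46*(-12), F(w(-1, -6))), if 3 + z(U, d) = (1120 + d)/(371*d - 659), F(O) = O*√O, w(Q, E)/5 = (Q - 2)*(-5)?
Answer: -174043334077/521657408591 - 156067125*√3/521657408591 ≈ -0.33415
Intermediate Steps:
w(Q, E) = 50 - 25*Q (w(Q, E) = 5*((Q - 2)*(-5)) = 5*((-2 + Q)*(-5)) = 5*(10 - 5*Q) = 50 - 25*Q)
F(O) = O^(3/2)
z(U, d) = -3 + (1120 + d)/(-659 + 371*d) (z(U, d) = -3 + (1120 + d)/(371*d - 659) = -3 + (1120 + d)/(-659 + 371*d))
1/z(-46*(-12), F(w(-1, -6))) = 1/((3097 - 1112*(50 - 25*(-1))^(3/2))/(-659 + 371*(50 - 25*(-1))^(3/2))) = 1/((3097 - 1112*(50 + 25)^(3/2))/(-659 + 371*(50 + 25)^(3/2))) = 1/((3097 - 417000*√3)/(-659 + 371*75^(3/2))) = 1/((3097 - 417000*√3)/(-659 + 371*(375*√3))) = 1/((3097 - 417000*√3)/(-659 + 139125*√3)) = (-659 + 139125*√3)/(3097 - 417000*√3)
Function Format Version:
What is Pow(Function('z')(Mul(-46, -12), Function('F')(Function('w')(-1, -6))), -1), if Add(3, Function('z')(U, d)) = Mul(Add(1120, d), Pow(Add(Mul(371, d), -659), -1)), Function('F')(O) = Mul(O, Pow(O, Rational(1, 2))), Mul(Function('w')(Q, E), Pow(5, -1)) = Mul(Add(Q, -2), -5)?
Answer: Add(Rational(-174043334077, 521657408591), Mul(Rational(-156067125, 521657408591), Pow(3, Rational(1, 2)))) ≈ -0.33415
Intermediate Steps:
Function('w')(Q, E) = Add(50, Mul(-25, Q)) (Function('w')(Q, E) = Mul(5, Mul(Add(Q, -2), -5)) = Mul(5, Mul(Add(-2, Q), -5)) = Mul(5, Add(10, Mul(-5, Q))) = Add(50, Mul(-25, Q)))
Function('F')(O) = Pow(O, Rational(3, 2))
Function('z')(U, d) = Add(-3, Mul(Pow(Add(-659, Mul(371, d)), -1), Add(1120, d))) (Function('z')(U, d) = Add(-3, Mul(Add(1120, d), Pow(Add(Mul(371, d), -659), -1))) = Add(-3, Mul(Add(1120, d), Pow(Add(-659, Mul(371, d)), -1))) = Add(-3, Mul(Pow(Add(-659, Mul(371, d)), -1), Add(1120, d))))
Pow(Function('z')(Mul(-46, -12), Function('F')(Function('w')(-1, -6))), -1) = Pow(Mul(Pow(Add(-659, Mul(371, Pow(Add(50, Mul(-25, -1)), Rational(3, 2)))), -1), Add(3097, Mul(-1112, Pow(Add(50, Mul(-25, -1)), Rational(3, 2))))), -1) = Pow(Mul(Pow(Add(-659, Mul(371, Pow(Add(50, 25), Rational(3, 2)))), -1), Add(3097, Mul(-1112, Pow(Add(50, 25), Rational(3, 2))))), -1) = Pow(Mul(Pow(Add(-659, Mul(371, Pow(75, Rational(3, 2)))), -1), Add(3097, Mul(-1112, Pow(75, Rational(3, 2))))), -1) = Pow(Mul(Pow(Add(-659, Mul(371, Mul(375, Pow(3, Rational(1, 2))))), -1), Add(3097, Mul(-1112, Mul(375, Pow(3, Rational(1, 2)))))), -1) = Pow(Mul(Pow(Add(-659, Mul(139125, Pow(3, Rational(1, 2)))), -1), Add(3097, Mul(-417000, Pow(3, Rational(1, 2))))), -1) = Mul(Pow(Add(3097, Mul(-417000, Pow(3, Rational(1, 2)))), -1), Add(-659, Mul(139125, Pow(3, Rational(1, 2)))))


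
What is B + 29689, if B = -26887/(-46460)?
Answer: 59972949/2020 ≈ 29690.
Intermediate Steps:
B = 1169/2020 (B = -26887*(-1/46460) = 1169/2020 ≈ 0.57871)
B + 29689 = 1169/2020 + 29689 = 59972949/2020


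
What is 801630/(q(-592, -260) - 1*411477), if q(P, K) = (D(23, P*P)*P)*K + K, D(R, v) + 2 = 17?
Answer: 801630/1897063 ≈ 0.42256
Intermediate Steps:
D(R, v) = 15 (D(R, v) = -2 + 17 = 15)
q(P, K) = K + 15*K*P (q(P, K) = (15*P)*K + K = 15*K*P + K = K + 15*K*P)
801630/(q(-592, -260) - 1*411477) = 801630/(-260*(1 + 15*(-592)) - 1*411477) = 801630/(-260*(1 - 8880) - 411477) = 801630/(-260*(-8879) - 411477) = 801630/(2308540 - 411477) = 801630/1897063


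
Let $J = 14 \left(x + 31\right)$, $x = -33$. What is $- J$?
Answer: $28$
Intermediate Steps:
$J = -28$ ($J = 14 \left(-33 + 31\right) = 14 \left(-2\right) = -28$)
$- J = \left(-1\right) \left(-28\right) = 28$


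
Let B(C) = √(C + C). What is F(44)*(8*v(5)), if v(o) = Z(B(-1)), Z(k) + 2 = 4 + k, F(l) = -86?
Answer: -1376 - 688*I*√2 ≈ -1376.0 - 972.98*I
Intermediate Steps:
B(C) = √2*√C (B(C) = √(2*C) = √2*√C)
Z(k) = 2 + k (Z(k) = -2 + (4 + k) = 2 + k)
v(o) = 2 + I*√2 (v(o) = 2 + √2*√(-1) = 2 + √2*I = 2 + I*√2)
F(44)*(8*v(5)) = -688*(2 + I*√2) = -86*(16 + 8*I*√2) = -1376 - 688*I*√2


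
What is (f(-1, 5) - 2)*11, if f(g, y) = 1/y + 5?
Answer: 176/5 ≈ 35.200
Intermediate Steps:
f(g, y) = 5 + 1/y
(f(-1, 5) - 2)*11 = ((5 + 1/5) - 2)*11 = ((5 + ⅕) - 2)*11 = (26/5 - 2)*11 = (16/5)*11 = 176/5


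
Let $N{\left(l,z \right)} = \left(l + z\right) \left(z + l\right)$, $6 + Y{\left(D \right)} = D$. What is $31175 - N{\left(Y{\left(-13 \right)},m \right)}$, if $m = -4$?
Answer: $30646$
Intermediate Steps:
$Y{\left(D \right)} = -6 + D$
$N{\left(l,z \right)} = \left(l + z\right)^{2}$ ($N{\left(l,z \right)} = \left(l + z\right) \left(l + z\right) = \left(l + z\right)^{2}$)
$31175 - N{\left(Y{\left(-13 \right)},m \right)} = 31175 - \left(\left(-6 - 13\right) - 4\right)^{2} = 31175 - \left(-19 - 4\right)^{2} = 31175 - \left(-23\right)^{2} = 31175 - 529 = 30646$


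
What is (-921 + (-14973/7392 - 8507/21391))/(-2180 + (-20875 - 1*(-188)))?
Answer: 6953037319/172180094944 ≈ 0.040382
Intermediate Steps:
(-921 + (-14973/7392 - 8507/21391))/(-2180 + (-20875 - 1*(-188))) = (-921 + (-14973*1/7392 - 8507*1/21391))/(-2180 + (-20875 + 188)) = (-921 + (-713/352 - 8507/21391))/(-2180 - 20687) = (-921 - 18246247/7529632)/(-22867) = -6953037319/7529632*(-1/22867) = 6953037319/172180094944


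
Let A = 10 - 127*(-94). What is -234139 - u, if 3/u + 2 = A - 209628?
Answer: -15428355265/65894 ≈ -2.3414e+5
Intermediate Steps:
A = 11948 (A = 10 + 11938 = 11948)
u = -1/65894 (u = 3/(-2 + (11948 - 209628)) = 3/(-2 - 197680) = 3/(-197682) = 3*(-1/197682) = -1/65894 ≈ -1.5176e-5)
-234139 - u = -234139 - 1*(-1/65894) = -234139 + 1/65894 = -15428355265/65894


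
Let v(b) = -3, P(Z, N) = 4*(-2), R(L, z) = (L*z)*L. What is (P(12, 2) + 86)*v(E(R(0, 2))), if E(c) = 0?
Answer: -234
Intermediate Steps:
R(L, z) = z*L²
P(Z, N) = -8
(P(12, 2) + 86)*v(E(R(0, 2))) = (-8 + 86)*(-3) = 78*(-3) = -234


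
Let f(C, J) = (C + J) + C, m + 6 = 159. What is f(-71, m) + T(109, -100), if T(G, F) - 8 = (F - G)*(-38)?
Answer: 7961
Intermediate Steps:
m = 153 (m = -6 + 159 = 153)
T(G, F) = 8 - 38*F + 38*G (T(G, F) = 8 + (F - G)*(-38) = 8 + (-38*F + 38*G) = 8 - 38*F + 38*G)
f(C, J) = J + 2*C
f(-71, m) + T(109, -100) = (153 + 2*(-71)) + (8 - 38*(-100) + 38*109) = (153 - 142) + (8 + 3800 + 4142) = 11 + 7950 = 7961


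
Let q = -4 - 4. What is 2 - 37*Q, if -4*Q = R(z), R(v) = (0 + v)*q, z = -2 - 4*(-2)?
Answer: -442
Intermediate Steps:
z = 6 (z = -2 + 8 = 6)
q = -8
R(v) = -8*v (R(v) = (0 + v)*(-8) = v*(-8) = -8*v)
Q = 12 (Q = -(-2)*6 = -¼*(-48) = 12)
2 - 37*Q = 2 - 37*12 = 2 - 444 = -442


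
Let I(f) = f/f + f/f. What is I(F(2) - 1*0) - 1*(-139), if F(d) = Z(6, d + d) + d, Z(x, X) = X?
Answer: 141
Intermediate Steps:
F(d) = 3*d (F(d) = (d + d) + d = 2*d + d = 3*d)
I(f) = 2 (I(f) = 1 + 1 = 2)
I(F(2) - 1*0) - 1*(-139) = 2 - 1*(-139) = 2 + 139 = 141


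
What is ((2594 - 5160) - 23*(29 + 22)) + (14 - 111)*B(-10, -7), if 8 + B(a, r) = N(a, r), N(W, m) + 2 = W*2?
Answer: -829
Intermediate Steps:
N(W, m) = -2 + 2*W (N(W, m) = -2 + W*2 = -2 + 2*W)
B(a, r) = -10 + 2*a (B(a, r) = -8 + (-2 + 2*a) = -10 + 2*a)
((2594 - 5160) - 23*(29 + 22)) + (14 - 111)*B(-10, -7) = ((2594 - 5160) - 23*(29 + 22)) + (14 - 111)*(-10 + 2*(-10)) = (-2566 - 23*51) - 97*(-10 - 20) = (-2566 - 1173) - 97*(-30) = -3739 + 2910 = -829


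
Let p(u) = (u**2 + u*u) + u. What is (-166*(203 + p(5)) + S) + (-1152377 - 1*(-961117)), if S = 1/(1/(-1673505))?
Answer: -1907593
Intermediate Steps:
p(u) = u + 2*u**2 (p(u) = (u**2 + u**2) + u = 2*u**2 + u = u + 2*u**2)
S = -1673505 (S = 1/(-1/1673505) = -1673505)
(-166*(203 + p(5)) + S) + (-1152377 - 1*(-961117)) = (-166*(203 + 5*(1 + 2*5)) - 1673505) + (-1152377 - 1*(-961117)) = (-166*(203 + 5*(1 + 10)) - 1673505) + (-1152377 + 961117) = (-166*(203 + 5*11) - 1673505) - 191260 = (-166*(203 + 55) - 1673505) - 191260 = (-166*258 - 1673505) - 191260 = (-42828 - 1673505) - 191260 = -1716333 - 191260 = -1907593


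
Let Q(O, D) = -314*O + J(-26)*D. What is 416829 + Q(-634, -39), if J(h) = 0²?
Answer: 615905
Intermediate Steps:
J(h) = 0
Q(O, D) = -314*O (Q(O, D) = -314*O + 0*D = -314*O + 0 = -314*O)
416829 + Q(-634, -39) = 416829 - 314*(-634) = 416829 + 199076 = 615905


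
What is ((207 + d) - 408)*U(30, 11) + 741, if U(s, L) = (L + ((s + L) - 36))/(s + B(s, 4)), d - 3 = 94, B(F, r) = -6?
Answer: 2015/3 ≈ 671.67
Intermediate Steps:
d = 97 (d = 3 + 94 = 97)
U(s, L) = (-36 + s + 2*L)/(-6 + s) (U(s, L) = (L + ((s + L) - 36))/(s - 6) = (L + ((L + s) - 36))/(-6 + s) = (L + (-36 + L + s))/(-6 + s) = (-36 + s + 2*L)/(-6 + s))
((207 + d) - 408)*U(30, 11) + 741 = ((207 + 97) - 408)*((-36 + 30 + 2*11)/(-6 + 30)) + 741 = (304 - 408)*((-36 + 30 + 22)/24) + 741 = -13*16/3 + 741 = -104*⅔ + 741 = -208/3 + 741 = 2015/3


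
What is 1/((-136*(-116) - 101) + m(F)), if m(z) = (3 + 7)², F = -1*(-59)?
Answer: 1/15775 ≈ 6.3391e-5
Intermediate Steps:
F = 59
m(z) = 100 (m(z) = 10² = 100)
1/((-136*(-116) - 101) + m(F)) = 1/((-136*(-116) - 101) + 100) = 1/((15776 - 101) + 100) = 1/(15675 + 100) = 1/15775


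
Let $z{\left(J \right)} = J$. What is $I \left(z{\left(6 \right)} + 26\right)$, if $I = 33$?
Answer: $1056$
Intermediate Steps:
$I \left(z{\left(6 \right)} + 26\right) = 33 \left(6 + 26\right) = 33 \cdot 32 = 1056$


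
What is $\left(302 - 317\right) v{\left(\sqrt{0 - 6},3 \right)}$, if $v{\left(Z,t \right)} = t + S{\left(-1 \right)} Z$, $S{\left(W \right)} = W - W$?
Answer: $-45$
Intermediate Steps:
$S{\left(W \right)} = 0$
$v{\left(Z,t \right)} = t$ ($v{\left(Z,t \right)} = t + 0 Z = t + 0 = t$)
$\left(302 - 317\right) v{\left(\sqrt{0 - 6},3 \right)} = \left(302 - 317\right) 3 = \left(-15\right) 3 = -45$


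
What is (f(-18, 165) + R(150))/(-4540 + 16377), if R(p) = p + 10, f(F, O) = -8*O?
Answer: -1160/11837 ≈ -0.097998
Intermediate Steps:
R(p) = 10 + p
(f(-18, 165) + R(150))/(-4540 + 16377) = (-8*165 + (10 + 150))/(-4540 + 16377) = (-1320 + 160)/11837 = -1160*1/11837 = -1160/11837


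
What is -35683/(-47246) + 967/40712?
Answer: 749206589/961739576 ≈ 0.77901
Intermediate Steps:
-35683/(-47246) + 967/40712 = -35683*(-1/47246) + 967*(1/40712) = 35683/47246 + 967/40712 = 749206589/961739576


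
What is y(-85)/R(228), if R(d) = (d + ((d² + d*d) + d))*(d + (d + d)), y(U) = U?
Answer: -85/71426016 ≈ -1.1900e-6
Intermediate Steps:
R(d) = 3*d*(2*d + 2*d²) (R(d) = (d + ((d² + d²) + d))*(d + 2*d) = (d + (2*d² + d))*(3*d) = (d + (d + 2*d²))*(3*d) = (2*d + 2*d²)*(3*d) = 3*d*(2*d + 2*d²))
y(-85)/R(228) = -85*1/(311904*(1 + 228)) = -85/(6*51984*229) = -85/71426016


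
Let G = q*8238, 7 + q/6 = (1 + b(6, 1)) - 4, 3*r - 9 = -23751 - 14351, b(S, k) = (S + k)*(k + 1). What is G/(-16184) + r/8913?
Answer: -737889785/54092997 ≈ -13.641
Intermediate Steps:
b(S, k) = (1 + k)*(S + k) (b(S, k) = (S + k)*(1 + k) = (1 + k)*(S + k))
r = -38093/3 (r = 3 + (-23751 - 14351)/3 = 3 + (1/3)*(-38102) = 3 - 38102/3 = -38093/3 ≈ -12698.)
q = 24 (q = -42 + 6*((1 + (6 + 1 + 1**2 + 6*1)) - 4) = -42 + 6*((1 + (6 + 1 + 1 + 6)) - 4) = -42 + 6*((1 + 14) - 4) = -42 + 6*(15 - 4) = -42 + 6*11 = -42 + 66 = 24)
G = 197712 (G = 24*8238 = 197712)
G/(-16184) + r/8913 = 197712/(-16184) - 38093/3/8913 = 197712*(-1/16184) - 38093/3*1/8913 = -24714/2023 - 38093/26739 = -737889785/54092997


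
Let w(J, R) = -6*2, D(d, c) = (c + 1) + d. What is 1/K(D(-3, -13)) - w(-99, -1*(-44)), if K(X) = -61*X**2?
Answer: 164699/13725 ≈ 12.000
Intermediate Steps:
D(d, c) = 1 + c + d (D(d, c) = (1 + c) + d = 1 + c + d)
w(J, R) = -12
1/K(D(-3, -13)) - w(-99, -1*(-44)) = 1/(-61*(1 - 13 - 3)**2) - 1*(-12) = 1/(-61*(-15)**2) + 12 = 1/(-61*225) + 12 = 1/(-13725) + 12 = -1/13725 + 12 = 164699/13725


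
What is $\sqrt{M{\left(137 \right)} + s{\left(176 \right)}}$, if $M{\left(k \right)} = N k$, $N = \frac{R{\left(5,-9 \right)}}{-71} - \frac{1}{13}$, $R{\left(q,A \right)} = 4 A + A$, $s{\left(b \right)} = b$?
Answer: $\frac{3 \sqrt{23881702}}{923} \approx 15.884$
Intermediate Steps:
$R{\left(q,A \right)} = 5 A$
$N = \frac{514}{923}$ ($N = \frac{5 \left(-9\right)}{-71} - \frac{1}{13} = \left(-45\right) \left(- \frac{1}{71}\right) - \frac{1}{13} = \frac{45}{71} - \frac{1}{13} = \frac{514}{923} \approx 0.55688$)
$M{\left(k \right)} = \frac{514 k}{923}$
$\sqrt{M{\left(137 \right)} + s{\left(176 \right)}} = \sqrt{\frac{514}{923} \cdot 137 + 176} = \sqrt{\frac{70418}{923} + 176} = \sqrt{\frac{232866}{923}} = \frac{3 \sqrt{23881702}}{923}$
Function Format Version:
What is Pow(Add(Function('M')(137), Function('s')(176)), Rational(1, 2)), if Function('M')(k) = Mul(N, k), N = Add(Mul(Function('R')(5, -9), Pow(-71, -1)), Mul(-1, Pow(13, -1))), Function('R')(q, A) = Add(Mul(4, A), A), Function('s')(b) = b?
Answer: Mul(Rational(3, 923), Pow(23881702, Rational(1, 2))) ≈ 15.884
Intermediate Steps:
Function('R')(q, A) = Mul(5, A)
N = Rational(514, 923) (N = Add(Mul(Mul(5, -9), Pow(-71, -1)), Mul(-1, Pow(13, -1))) = Add(Mul(-45, Rational(-1, 71)), Mul(-1, Rational(1, 13))) = Add(Rational(45, 71), Rational(-1, 13)) = Rational(514, 923) ≈ 0.55688)
Function('M')(k) = Mul(Rational(514, 923), k)
Pow(Add(Function('M')(137), Function('s')(176)), Rational(1, 2)) = Pow(Add(Mul(Rational(514, 923), 137), 176), Rational(1, 2)) = Pow(Add(Rational(70418, 923), 176), Rational(1, 2)) = Pow(Rational(232866, 923), Rational(1, 2)) = Mul(Rational(3, 923), Pow(23881702, Rational(1, 2)))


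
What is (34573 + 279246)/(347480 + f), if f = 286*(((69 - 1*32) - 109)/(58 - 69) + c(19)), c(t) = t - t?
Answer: 313819/349352 ≈ 0.89829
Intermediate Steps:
c(t) = 0
f = 1872 (f = 286*(((69 - 1*32) - 109)/(58 - 69) + 0) = 286*(((69 - 32) - 109)/(-11) + 0) = 286*((37 - 109)*(-1/11) + 0) = 286*(-72*(-1/11) + 0) = 286*(72/11 + 0) = 286*(72/11) = 1872)
(34573 + 279246)/(347480 + f) = (34573 + 279246)/(347480 + 1872) = 313819/349352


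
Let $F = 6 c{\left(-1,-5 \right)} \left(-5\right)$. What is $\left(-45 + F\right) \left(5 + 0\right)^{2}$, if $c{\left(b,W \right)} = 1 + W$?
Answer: $1875$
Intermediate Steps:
$F = 120$ ($F = 6 \left(1 - 5\right) \left(-5\right) = 6 \left(-4\right) \left(-5\right) = \left(-24\right) \left(-5\right) = 120$)
$\left(-45 + F\right) \left(5 + 0\right)^{2} = \left(-45 + 120\right) \left(5 + 0\right)^{2} = 75 \cdot 5^{2} = 75 \cdot 25 = 1875$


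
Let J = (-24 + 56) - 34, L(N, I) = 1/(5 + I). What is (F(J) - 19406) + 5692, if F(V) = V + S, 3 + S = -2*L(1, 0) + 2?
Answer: -68587/5 ≈ -13717.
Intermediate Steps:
S = -7/5 (S = -3 + (-2/(5 + 0) + 2) = -3 + (-2/5 + 2) = -3 + (-2*⅕ + 2) = -3 + (-⅖ + 2) = -3 + 8/5 = -7/5 ≈ -1.4000)
J = -2 (J = 32 - 34 = -2)
F(V) = -7/5 + V (F(V) = V - 7/5 = -7/5 + V)
(F(J) - 19406) + 5692 = ((-7/5 - 2) - 19406) + 5692 = (-17/5 - 19406) + 5692 = -97047/5 + 5692 = -68587/5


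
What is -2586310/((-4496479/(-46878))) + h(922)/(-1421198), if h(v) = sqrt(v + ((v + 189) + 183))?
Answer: -9326233860/345883 - sqrt(554)/710599 ≈ -26964.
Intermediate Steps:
h(v) = sqrt(372 + 2*v) (h(v) = sqrt(v + ((189 + v) + 183)) = sqrt(v + (372 + v)) = sqrt(372 + 2*v))
-2586310/((-4496479/(-46878))) + h(922)/(-1421198) = -2586310/((-4496479/(-46878))) + sqrt(372 + 2*922)/(-1421198) = -2586310/((-4496479*(-1/46878))) + sqrt(372 + 1844)*(-1/1421198) = -2586310/345883/3606 + sqrt(2216)*(-1/1421198) = -2586310*3606/345883 + (2*sqrt(554))*(-1/1421198) = -9326233860/345883 - sqrt(554)/710599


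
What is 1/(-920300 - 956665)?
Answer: -1/1876965 ≈ -5.3277e-7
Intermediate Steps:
1/(-920300 - 956665) = 1/(-1876965) = -1/1876965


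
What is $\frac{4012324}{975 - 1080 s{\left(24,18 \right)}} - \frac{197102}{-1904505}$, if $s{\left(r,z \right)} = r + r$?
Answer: $- \frac{508764368426}{6458176455} \approx -78.778$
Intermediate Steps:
$s{\left(r,z \right)} = 2 r$
$\frac{4012324}{975 - 1080 s{\left(24,18 \right)}} - \frac{197102}{-1904505} = \frac{4012324}{975 - 1080 \cdot 2 \cdot 24} - \frac{197102}{-1904505} = \frac{4012324}{975 - 51840} - - \frac{197102}{1904505} = \frac{4012324}{975 - 51840} + \frac{197102}{1904505} = \frac{4012324}{-50865} + \frac{197102}{1904505} = 4012324 \left(- \frac{1}{50865}\right) + \frac{197102}{1904505} = - \frac{4012324}{50865} + \frac{197102}{1904505} = - \frac{508764368426}{6458176455}$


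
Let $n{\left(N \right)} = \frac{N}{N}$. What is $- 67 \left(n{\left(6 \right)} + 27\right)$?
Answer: $-1876$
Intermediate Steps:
$n{\left(N \right)} = 1$
$- 67 \left(n{\left(6 \right)} + 27\right) = - 67 \left(1 + 27\right) = \left(-67\right) 28 = -1876$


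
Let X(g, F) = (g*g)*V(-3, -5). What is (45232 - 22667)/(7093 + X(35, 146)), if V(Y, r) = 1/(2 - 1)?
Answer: 22565/8318 ≈ 2.7128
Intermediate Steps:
V(Y, r) = 1 (V(Y, r) = 1/1 = 1)
X(g, F) = g² (X(g, F) = (g*g)*1 = g²*1 = g²)
(45232 - 22667)/(7093 + X(35, 146)) = (45232 - 22667)/(7093 + 35²) = 22565/(7093 + 1225) = 22565/8318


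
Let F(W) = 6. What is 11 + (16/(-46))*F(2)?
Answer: 205/23 ≈ 8.9130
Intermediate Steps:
11 + (16/(-46))*F(2) = 11 + (16/(-46))*6 = 11 + (16*(-1/46))*6 = 11 - 8/23*6 = 11 - 48/23 = 205/23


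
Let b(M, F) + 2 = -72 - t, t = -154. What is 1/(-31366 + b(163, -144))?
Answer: -1/31286 ≈ -3.1963e-5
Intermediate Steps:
b(M, F) = 80 (b(M, F) = -2 + (-72 - 1*(-154)) = -2 + (-72 + 154) = -2 + 82 = 80)
1/(-31366 + b(163, -144)) = 1/(-31366 + 80) = 1/(-31286) = -1/31286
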